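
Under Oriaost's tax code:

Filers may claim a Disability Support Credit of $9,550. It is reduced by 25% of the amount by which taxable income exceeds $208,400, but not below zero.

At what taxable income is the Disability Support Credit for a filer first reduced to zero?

The credit falls by 25% of each dollar above $208,400, so it reaches zero when the excess is $9,550 / 25% = $38,200: income = $208,400 + $38,200 = $246,600.

$246,600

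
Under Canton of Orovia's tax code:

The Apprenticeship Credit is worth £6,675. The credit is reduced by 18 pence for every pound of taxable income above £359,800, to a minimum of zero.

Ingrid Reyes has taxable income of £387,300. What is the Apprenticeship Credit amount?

Apprenticeship Credit: 18% of the £27,500 excess over £359,800 is £4,950; credit = £6,675 − £4,950 = £1,725.

£1,725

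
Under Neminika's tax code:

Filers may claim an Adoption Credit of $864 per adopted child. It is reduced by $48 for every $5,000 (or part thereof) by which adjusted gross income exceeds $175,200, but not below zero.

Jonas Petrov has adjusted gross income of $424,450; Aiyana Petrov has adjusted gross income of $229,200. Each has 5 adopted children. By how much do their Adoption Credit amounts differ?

Jonas ($424,450): Adoption Credit: base = 5 × $864 = $4,320. income exceeds $175,200 by $249,250, which is 50 full-or-partial $5,000 increments; reduction = 50 × $48 = $2,400, leaving $1,920.
Aiyana ($229,200): Adoption Credit: base = 5 × $864 = $4,320. income exceeds $175,200 by $54,000, which is 11 full-or-partial $5,000 increments; reduction = 11 × $48 = $528, leaving $3,792.
Difference: |$1,920 − $3,792| = $1,872.

$1,872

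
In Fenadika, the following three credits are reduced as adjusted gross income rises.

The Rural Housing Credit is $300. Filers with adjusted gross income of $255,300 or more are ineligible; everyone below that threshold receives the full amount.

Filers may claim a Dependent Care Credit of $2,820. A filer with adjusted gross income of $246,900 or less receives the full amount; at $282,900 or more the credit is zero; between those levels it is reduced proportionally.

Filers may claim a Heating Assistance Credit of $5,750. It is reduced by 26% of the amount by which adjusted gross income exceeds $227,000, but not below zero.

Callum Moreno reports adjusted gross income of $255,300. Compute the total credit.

Rural Housing Credit: $255,300 meets or exceeds the $255,300 cutoff, so the credit is $0.
Dependent Care Credit: $255,300 is $8,400 into a $36,000 phase-out range, leaving 27,600/36,000 of the credit: $2,820 × 27,600/36,000 = $2,162.
Heating Assistance Credit: 26% of the $28,300 excess over $227,000 is $7,358 ≥ base, so the credit is $0.
Total: $0 + $2,162 + $0 = $2,162.

$2,162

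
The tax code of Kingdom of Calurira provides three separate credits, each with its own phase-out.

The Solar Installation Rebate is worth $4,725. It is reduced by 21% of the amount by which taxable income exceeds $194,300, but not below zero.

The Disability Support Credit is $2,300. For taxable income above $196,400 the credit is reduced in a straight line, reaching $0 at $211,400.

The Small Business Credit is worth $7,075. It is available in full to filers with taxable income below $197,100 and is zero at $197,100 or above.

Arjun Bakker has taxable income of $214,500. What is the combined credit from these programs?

$483

Solar Installation Rebate: 21% of the $20,200 excess over $194,300 is $4,242; credit = $4,725 − $4,242 = $483.
Disability Support Credit: $214,500 is at or above $211,400, so the credit is $0.
Small Business Credit: $214,500 meets or exceeds the $197,100 cutoff, so the credit is $0.
Total: $483 + $0 + $0 = $483.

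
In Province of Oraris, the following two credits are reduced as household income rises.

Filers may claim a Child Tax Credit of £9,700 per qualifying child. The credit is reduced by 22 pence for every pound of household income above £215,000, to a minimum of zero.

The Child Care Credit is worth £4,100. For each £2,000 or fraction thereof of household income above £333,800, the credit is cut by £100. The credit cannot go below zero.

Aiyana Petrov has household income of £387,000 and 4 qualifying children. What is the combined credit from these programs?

Child Tax Credit: base = 4 × £9,700 = £38,800. 22% of the £172,000 excess over £215,000 is £37,840; credit = £38,800 − £37,840 = £960.
Child Care Credit: income exceeds £333,800 by £53,200, which is 27 full-or-partial £2,000 increments; reduction = 27 × £100 = £2,700, leaving £1,400.
Total: £960 + £1,400 = £2,360.

£2,360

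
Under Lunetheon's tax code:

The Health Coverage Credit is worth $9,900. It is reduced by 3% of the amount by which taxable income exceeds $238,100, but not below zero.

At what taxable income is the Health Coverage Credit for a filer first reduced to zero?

$568,100

The credit falls by 3% of each dollar above $238,100, so it reaches zero when the excess is $9,900 / 3% = $330,000: income = $238,100 + $330,000 = $568,100.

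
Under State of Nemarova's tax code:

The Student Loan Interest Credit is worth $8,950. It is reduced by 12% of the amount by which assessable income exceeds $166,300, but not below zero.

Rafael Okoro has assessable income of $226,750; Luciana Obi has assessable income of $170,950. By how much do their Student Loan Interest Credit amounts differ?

Rafael ($226,750): Student Loan Interest Credit: 12% of the $60,450 excess over $166,300 is $7,254; credit = $8,950 − $7,254 = $1,696.
Luciana ($170,950): Student Loan Interest Credit: 12% of the $4,650 excess over $166,300 is $558; credit = $8,950 − $558 = $8,392.
Difference: |$1,696 − $8,392| = $6,696.

$6,696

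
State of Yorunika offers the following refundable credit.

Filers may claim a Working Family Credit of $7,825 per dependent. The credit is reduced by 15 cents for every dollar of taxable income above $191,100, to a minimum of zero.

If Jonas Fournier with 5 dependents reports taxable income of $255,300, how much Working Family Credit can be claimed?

$29,495

Working Family Credit: base = 5 × $7,825 = $39,125. 15% of the $64,200 excess over $191,100 is $9,630; credit = $39,125 − $9,630 = $29,495.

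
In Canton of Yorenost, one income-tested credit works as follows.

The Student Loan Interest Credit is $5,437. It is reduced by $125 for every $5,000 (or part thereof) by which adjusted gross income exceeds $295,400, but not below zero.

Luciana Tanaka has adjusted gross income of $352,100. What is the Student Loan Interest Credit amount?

Student Loan Interest Credit: income exceeds $295,400 by $56,700, which is 12 full-or-partial $5,000 increments; reduction = 12 × $125 = $1,500, leaving $3,937.

$3,937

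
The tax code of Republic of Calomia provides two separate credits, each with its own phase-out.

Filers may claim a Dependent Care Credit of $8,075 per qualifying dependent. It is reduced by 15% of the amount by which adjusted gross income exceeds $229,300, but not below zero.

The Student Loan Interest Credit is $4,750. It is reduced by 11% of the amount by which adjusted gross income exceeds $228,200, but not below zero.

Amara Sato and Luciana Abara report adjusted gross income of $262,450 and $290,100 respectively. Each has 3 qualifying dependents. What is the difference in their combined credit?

Amara ($262,450): Dependent Care Credit: base = 3 × $8,075 = $24,225. 15% of the $33,150 excess over $229,300 is $4,972.50; credit = $24,225 − $4,972.50 = $19,252.50. Student Loan Interest Credit: 11% of the $34,250 excess over $228,200 is $3,767.50; credit = $4,750 − $3,767.50 = $982.50. total $19,252.50 + $982.50 = $20,235
Luciana ($290,100): Dependent Care Credit: base = 3 × $8,075 = $24,225. 15% of the $60,800 excess over $229,300 is $9,120; credit = $24,225 − $9,120 = $15,105. Student Loan Interest Credit: 11% of the $61,900 excess over $228,200 is $6,809 ≥ base, so the credit is $0. total $15,105 + $0 = $15,105
Difference: |$20,235 − $15,105| = $5,130.

$5,130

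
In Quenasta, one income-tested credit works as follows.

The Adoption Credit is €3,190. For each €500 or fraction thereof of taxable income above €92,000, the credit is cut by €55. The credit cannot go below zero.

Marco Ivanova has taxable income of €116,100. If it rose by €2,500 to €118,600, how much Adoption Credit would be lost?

€275

At €116,100 — income exceeds €92,000 by €24,100, which is 49 full-or-partial €500 increments; reduction = 49 × €55 = €2,695, leaving €495.
At €118,600 — income exceeds €92,000 by €26,600, which is 54 full-or-partial €500 increments; reduction = 54 × €55 = €2,970, leaving €220.
Lost: €495 − €220 = €275.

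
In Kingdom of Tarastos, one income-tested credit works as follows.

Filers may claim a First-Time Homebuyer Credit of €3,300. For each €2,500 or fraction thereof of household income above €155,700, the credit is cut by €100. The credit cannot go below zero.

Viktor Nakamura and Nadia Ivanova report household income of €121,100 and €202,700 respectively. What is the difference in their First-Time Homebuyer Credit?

€1,900

Viktor (€121,100): First-Time Homebuyer Credit: €121,100 is at or below the €155,700 threshold, so the full €3,300 applies.
Nadia (€202,700): First-Time Homebuyer Credit: income exceeds €155,700 by €47,000, which is 19 full-or-partial €2,500 increments; reduction = 19 × €100 = €1,900, leaving €1,400.
Difference: |€3,300 − €1,400| = €1,900.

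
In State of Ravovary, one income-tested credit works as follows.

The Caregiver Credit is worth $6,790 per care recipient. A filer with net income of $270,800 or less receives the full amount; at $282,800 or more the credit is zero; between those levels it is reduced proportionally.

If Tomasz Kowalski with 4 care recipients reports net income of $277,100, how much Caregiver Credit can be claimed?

$12,901

Caregiver Credit: base = 4 × $6,790 = $27,160. $277,100 is $6,300 into a $12,000 phase-out range, leaving 5,700/12,000 of the credit: $27,160 × 5,700/12,000 = $12,901.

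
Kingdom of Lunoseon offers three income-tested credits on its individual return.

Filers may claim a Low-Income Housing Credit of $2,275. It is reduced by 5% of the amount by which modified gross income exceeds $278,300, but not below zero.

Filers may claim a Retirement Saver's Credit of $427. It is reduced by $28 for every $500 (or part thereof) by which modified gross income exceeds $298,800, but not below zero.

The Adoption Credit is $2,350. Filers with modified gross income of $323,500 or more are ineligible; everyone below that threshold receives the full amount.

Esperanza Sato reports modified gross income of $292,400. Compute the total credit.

Low-Income Housing Credit: 5% of the $14,100 excess over $278,300 is $705; credit = $2,275 − $705 = $1,570.
Retirement Saver's Credit: $292,400 is at or below the $298,800 threshold, so the full $427 applies.
Adoption Credit: $292,400 is below the $323,500 cutoff, so the full $2,350 applies.
Total: $1,570 + $427 + $2,350 = $4,347.

$4,347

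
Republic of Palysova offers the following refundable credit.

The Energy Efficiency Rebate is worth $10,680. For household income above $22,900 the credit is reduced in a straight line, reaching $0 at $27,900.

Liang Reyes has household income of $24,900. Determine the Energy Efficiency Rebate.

$6,408

Energy Efficiency Rebate: $24,900 is $2,000 into a $5,000 phase-out range, leaving 3,000/5,000 of the credit: $10,680 × 3,000/5,000 = $6,408.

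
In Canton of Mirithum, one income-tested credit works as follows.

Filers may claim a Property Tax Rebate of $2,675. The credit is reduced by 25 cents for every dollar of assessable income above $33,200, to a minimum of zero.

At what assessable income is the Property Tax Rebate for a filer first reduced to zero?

$43,900

The credit falls by 25% of each dollar above $33,200, so it reaches zero when the excess is $2,675 / 25% = $10,700: income = $33,200 + $10,700 = $43,900.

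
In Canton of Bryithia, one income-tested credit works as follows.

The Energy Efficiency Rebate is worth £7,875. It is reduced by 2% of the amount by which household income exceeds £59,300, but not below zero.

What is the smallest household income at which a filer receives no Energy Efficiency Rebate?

£453,050

The credit falls by 2% of each pound above £59,300, so it reaches zero when the excess is £7,875 / 2% = £393,750: income = £59,300 + £393,750 = £453,050.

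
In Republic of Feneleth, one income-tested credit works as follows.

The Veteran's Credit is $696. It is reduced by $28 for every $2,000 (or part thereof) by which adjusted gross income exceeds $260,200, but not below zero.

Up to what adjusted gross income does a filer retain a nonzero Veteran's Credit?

After 24 increments the reduction is 24 × $28 = $672, leaving $24; one more increment wipes it out. Increment 24 ends at excess 24 × $2,000 = $48,000, so the highest qualifying income is $260,200 + $48,000 = $308,200.

$308,200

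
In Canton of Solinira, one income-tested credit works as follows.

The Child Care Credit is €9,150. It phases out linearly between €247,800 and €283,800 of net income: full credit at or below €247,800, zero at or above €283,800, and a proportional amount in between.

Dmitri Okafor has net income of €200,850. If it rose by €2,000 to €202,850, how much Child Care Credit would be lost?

€0

At €200,850 — €200,850 is at or below the €247,800 threshold, so the full €9,150 applies.
At €202,850 — €202,850 is at or below the €247,800 threshold, so the full €9,150 applies.
Lost: €9,150 − €9,150 = €0.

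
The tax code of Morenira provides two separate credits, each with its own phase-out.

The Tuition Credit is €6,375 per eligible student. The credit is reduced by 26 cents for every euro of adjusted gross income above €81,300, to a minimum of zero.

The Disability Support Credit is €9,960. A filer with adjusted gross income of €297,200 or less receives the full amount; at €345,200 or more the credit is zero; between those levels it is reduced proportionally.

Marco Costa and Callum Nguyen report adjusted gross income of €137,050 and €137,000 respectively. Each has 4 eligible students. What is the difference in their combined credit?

€13

Marco (€137,050): Tuition Credit: base = 4 × €6,375 = €25,500. 26% of the €55,750 excess over €81,300 is €14,495; credit = €25,500 − €14,495 = €11,005. Disability Support Credit: €137,050 is at or below the €297,200 threshold, so the full €9,960 applies. total €11,005 + €9,960 = €20,965
Callum (€137,000): Tuition Credit: base = 4 × €6,375 = €25,500. 26% of the €55,700 excess over €81,300 is €14,482; credit = €25,500 − €14,482 = €11,018. Disability Support Credit: €137,000 is at or below the €297,200 threshold, so the full €9,960 applies. total €11,018 + €9,960 = €20,978
Difference: |€20,965 − €20,978| = €13.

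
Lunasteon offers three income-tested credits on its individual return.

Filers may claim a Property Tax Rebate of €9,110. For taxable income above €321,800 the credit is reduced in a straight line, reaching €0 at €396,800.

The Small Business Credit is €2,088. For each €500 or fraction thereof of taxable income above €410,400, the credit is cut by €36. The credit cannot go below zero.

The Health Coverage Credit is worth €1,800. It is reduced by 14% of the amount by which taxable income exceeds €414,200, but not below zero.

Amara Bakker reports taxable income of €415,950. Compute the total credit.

Property Tax Rebate: €415,950 is at or above €396,800, so the credit is €0.
Small Business Credit: income exceeds €410,400 by €5,550, which is 12 full-or-partial €500 increments; reduction = 12 × €36 = €432, leaving €1,656.
Health Coverage Credit: 14% of the €1,750 excess over €414,200 is €245; credit = €1,800 − €245 = €1,555.
Total: €0 + €1,656 + €1,555 = €3,211.

€3,211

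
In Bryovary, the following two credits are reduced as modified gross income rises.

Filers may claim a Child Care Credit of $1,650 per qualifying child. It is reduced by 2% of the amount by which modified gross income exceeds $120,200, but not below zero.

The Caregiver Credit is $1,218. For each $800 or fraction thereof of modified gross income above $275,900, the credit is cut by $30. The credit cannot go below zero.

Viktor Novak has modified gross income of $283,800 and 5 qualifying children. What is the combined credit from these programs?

Child Care Credit: base = 5 × $1,650 = $8,250. 2% of the $163,600 excess over $120,200 is $3,272; credit = $8,250 − $3,272 = $4,978.
Caregiver Credit: income exceeds $275,900 by $7,900, which is 10 full-or-partial $800 increments; reduction = 10 × $30 = $300, leaving $918.
Total: $4,978 + $918 = $5,896.

$5,896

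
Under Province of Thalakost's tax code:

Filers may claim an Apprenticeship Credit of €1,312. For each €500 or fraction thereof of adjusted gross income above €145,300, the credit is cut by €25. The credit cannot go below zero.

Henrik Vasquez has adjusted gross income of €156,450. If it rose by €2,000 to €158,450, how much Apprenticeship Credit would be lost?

At €156,450 — income exceeds €145,300 by €11,150, which is 23 full-or-partial €500 increments; reduction = 23 × €25 = €575, leaving €737.
At €158,450 — income exceeds €145,300 by €13,150, which is 27 full-or-partial €500 increments; reduction = 27 × €25 = €675, leaving €637.
Lost: €737 − €637 = €100.

€100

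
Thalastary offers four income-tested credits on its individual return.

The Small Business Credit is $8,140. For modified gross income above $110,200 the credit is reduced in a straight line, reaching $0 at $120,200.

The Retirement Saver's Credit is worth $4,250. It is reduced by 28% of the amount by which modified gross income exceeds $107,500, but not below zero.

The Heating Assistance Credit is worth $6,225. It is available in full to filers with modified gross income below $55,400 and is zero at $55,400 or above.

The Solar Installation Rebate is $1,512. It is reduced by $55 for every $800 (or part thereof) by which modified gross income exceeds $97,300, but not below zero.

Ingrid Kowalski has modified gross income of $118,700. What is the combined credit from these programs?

Small Business Credit: $118,700 is $8,500 into a $10,000 phase-out range, leaving 1,500/10,000 of the credit: $8,140 × 1,500/10,000 = $1,221.
Retirement Saver's Credit: 28% of the $11,200 excess over $107,500 is $3,136; credit = $4,250 − $3,136 = $1,114.
Heating Assistance Credit: $118,700 meets or exceeds the $55,400 cutoff, so the credit is $0.
Solar Installation Rebate: income exceeds $97,300 by $21,400, which is 27 full-or-partial $800 increments; reduction = 27 × $55 = $1,485, leaving $27.
Total: $1,221 + $1,114 + $0 + $27 = $2,362.

$2,362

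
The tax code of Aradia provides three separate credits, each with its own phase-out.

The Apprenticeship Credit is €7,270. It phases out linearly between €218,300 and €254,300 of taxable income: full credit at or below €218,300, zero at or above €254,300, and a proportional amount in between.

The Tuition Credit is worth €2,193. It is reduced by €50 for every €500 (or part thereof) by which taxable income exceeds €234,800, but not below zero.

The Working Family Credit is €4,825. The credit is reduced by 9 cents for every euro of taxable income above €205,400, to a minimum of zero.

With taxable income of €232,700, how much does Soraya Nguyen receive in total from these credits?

€8,923

Apprenticeship Credit: €232,700 is €14,400 into a €36,000 phase-out range, leaving 21,600/36,000 of the credit: €7,270 × 21,600/36,000 = €4,362.
Tuition Credit: €232,700 is at or below the €234,800 threshold, so the full €2,193 applies.
Working Family Credit: 9% of the €27,300 excess over €205,400 is €2,457; credit = €4,825 − €2,457 = €2,368.
Total: €4,362 + €2,193 + €2,368 = €8,923.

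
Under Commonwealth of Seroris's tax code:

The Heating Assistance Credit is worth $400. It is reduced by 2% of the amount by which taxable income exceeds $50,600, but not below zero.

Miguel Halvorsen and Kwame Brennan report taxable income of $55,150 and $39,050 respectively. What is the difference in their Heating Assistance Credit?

Miguel ($55,150): Heating Assistance Credit: 2% of the $4,550 excess over $50,600 is $91; credit = $400 − $91 = $309.
Kwame ($39,050): Heating Assistance Credit: $39,050 is at or below the $50,600 threshold, so the full $400 applies.
Difference: |$309 − $400| = $91.

$91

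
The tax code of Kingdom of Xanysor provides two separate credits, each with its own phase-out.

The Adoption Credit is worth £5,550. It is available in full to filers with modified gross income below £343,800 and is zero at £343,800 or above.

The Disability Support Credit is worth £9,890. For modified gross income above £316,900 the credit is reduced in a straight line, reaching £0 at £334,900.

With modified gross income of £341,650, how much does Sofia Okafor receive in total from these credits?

Adoption Credit: £341,650 is below the £343,800 cutoff, so the full £5,550 applies.
Disability Support Credit: £341,650 is at or above £334,900, so the credit is £0.
Total: £5,550 + £0 = £5,550.

£5,550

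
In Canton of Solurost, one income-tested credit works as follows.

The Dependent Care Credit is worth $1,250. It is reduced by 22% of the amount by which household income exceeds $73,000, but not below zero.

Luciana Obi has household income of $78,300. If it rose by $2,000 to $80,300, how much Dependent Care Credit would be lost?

$84

At $78,300 — 22% of the $5,300 excess over $73,000 is $1,166; credit = $1,250 − $1,166 = $84.
At $80,300 — 22% of the $7,300 excess over $73,000 is $1,606 ≥ base, so the credit is $0.
Lost: $84 − $0 = $84.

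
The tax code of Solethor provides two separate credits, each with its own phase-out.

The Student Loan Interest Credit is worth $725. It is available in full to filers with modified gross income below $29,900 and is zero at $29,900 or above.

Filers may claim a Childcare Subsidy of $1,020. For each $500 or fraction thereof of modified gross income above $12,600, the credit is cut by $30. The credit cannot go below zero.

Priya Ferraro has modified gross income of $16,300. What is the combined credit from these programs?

$1,505

Student Loan Interest Credit: $16,300 is below the $29,900 cutoff, so the full $725 applies.
Childcare Subsidy: income exceeds $12,600 by $3,700, which is 8 full-or-partial $500 increments; reduction = 8 × $30 = $240, leaving $780.
Total: $725 + $780 = $1,505.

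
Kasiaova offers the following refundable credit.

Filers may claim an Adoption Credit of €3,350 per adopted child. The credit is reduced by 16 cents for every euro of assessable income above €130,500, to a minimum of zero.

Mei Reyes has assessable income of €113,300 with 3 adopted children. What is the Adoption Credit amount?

Adoption Credit: base = 3 × €3,350 = €10,050. €113,300 is at or below the €130,500 threshold, so the full €10,050 applies.

€10,050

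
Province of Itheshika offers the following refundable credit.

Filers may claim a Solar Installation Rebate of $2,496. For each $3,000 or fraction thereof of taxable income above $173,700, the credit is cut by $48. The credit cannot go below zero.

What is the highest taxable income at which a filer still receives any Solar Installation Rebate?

$326,700

After 51 increments the reduction is 51 × $48 = $2,448, leaving $48; one more increment wipes it out. Increment 51 ends at excess 51 × $3,000 = $153,000, so the highest qualifying income is $173,700 + $153,000 = $326,700.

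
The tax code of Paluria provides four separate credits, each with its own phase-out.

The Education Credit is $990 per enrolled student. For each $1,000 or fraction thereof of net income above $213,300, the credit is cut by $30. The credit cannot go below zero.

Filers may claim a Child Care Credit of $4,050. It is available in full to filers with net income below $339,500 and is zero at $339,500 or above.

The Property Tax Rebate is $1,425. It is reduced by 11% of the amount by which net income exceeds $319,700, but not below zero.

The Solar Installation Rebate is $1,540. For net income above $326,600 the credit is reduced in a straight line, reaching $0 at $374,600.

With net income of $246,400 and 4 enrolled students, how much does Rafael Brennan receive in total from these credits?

Education Credit: base = 4 × $990 = $3,960. income exceeds $213,300 by $33,100, which is 34 full-or-partial $1,000 increments; reduction = 34 × $30 = $1,020, leaving $2,940.
Child Care Credit: $246,400 is below the $339,500 cutoff, so the full $4,050 applies.
Property Tax Rebate: $246,400 is at or below the $319,700 threshold, so the full $1,425 applies.
Solar Installation Rebate: $246,400 is at or below the $326,600 threshold, so the full $1,540 applies.
Total: $2,940 + $4,050 + $1,425 + $1,540 = $9,955.

$9,955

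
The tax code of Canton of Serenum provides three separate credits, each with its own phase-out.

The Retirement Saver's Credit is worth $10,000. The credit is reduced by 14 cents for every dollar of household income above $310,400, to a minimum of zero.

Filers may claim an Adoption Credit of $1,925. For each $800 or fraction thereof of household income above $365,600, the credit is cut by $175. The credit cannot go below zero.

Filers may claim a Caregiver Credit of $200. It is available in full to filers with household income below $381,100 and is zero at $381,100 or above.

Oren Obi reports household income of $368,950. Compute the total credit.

Retirement Saver's Credit: 14% of the $58,550 excess over $310,400 is $8,197; credit = $10,000 − $8,197 = $1,803.
Adoption Credit: income exceeds $365,600 by $3,350, which is 5 full-or-partial $800 increments; reduction = 5 × $175 = $875, leaving $1,050.
Caregiver Credit: $368,950 is below the $381,100 cutoff, so the full $200 applies.
Total: $1,803 + $1,050 + $200 = $3,053.

$3,053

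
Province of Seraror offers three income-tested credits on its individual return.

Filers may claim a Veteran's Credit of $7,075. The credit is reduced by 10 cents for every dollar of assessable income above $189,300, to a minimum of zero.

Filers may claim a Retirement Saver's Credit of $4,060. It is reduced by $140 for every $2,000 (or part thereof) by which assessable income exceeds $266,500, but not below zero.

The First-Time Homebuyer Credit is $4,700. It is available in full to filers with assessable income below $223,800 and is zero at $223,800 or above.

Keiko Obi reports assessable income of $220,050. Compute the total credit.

Veteran's Credit: 10% of the $30,750 excess over $189,300 is $3,075; credit = $7,075 − $3,075 = $4,000.
Retirement Saver's Credit: $220,050 is at or below the $266,500 threshold, so the full $4,060 applies.
First-Time Homebuyer Credit: $220,050 is below the $223,800 cutoff, so the full $4,700 applies.
Total: $4,000 + $4,060 + $4,700 = $12,760.

$12,760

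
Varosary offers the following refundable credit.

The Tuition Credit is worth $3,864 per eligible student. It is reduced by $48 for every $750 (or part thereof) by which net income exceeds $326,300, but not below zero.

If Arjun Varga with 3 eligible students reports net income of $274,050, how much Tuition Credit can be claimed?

Tuition Credit: base = 3 × $3,864 = $11,592. $274,050 is at or below the $326,300 threshold, so the full $11,592 applies.

$11,592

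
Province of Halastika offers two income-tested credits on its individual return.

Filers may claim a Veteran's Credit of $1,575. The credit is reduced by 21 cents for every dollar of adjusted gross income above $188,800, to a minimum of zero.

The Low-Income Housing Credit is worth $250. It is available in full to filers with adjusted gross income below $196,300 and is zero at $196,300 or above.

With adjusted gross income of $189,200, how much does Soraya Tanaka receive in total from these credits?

Veteran's Credit: 21% of the $400 excess over $188,800 is $84; credit = $1,575 − $84 = $1,491.
Low-Income Housing Credit: $189,200 is below the $196,300 cutoff, so the full $250 applies.
Total: $1,491 + $250 = $1,741.

$1,741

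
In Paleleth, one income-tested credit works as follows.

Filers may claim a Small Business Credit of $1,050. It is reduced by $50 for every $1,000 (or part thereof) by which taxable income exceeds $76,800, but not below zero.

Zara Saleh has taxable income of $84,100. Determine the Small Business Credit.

$650

Small Business Credit: income exceeds $76,800 by $7,300, which is 8 full-or-partial $1,000 increments; reduction = 8 × $50 = $400, leaving $650.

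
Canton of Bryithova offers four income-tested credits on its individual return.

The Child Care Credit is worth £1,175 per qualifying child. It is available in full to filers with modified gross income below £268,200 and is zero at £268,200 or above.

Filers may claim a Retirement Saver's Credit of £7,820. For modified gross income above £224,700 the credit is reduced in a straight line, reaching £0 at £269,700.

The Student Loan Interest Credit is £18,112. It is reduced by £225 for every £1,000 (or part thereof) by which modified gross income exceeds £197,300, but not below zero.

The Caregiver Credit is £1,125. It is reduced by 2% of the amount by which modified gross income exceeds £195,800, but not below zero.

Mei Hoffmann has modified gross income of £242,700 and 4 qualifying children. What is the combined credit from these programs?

£17,341

Child Care Credit: base = 4 × £1,175 = £4,700. £242,700 is below the £268,200 cutoff, so the full £4,700 applies.
Retirement Saver's Credit: £242,700 is £18,000 into a £45,000 phase-out range, leaving 27,000/45,000 of the credit: £7,820 × 27,000/45,000 = £4,692.
Student Loan Interest Credit: income exceeds £197,300 by £45,400, which is 46 full-or-partial £1,000 increments; reduction = 46 × £225 = £10,350, leaving £7,762.
Caregiver Credit: 2% of the £46,900 excess over £195,800 is £938; credit = £1,125 − £938 = £187.
Total: £4,700 + £4,692 + £7,762 + £187 = £17,341.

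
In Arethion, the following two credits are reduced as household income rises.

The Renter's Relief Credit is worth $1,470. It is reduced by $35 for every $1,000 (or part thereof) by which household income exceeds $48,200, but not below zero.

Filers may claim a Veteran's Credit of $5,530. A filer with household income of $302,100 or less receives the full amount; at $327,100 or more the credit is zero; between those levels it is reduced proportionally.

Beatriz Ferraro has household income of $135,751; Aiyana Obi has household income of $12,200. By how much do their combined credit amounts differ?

Beatriz ($135,751): Renter's Relief Credit: income exceeds $48,200 by $87,551 → 88 increments × $35 = $3,080 ≥ base, so the credit is $0. Veteran's Credit: $135,751 is at or below the $302,100 threshold, so the full $5,530 applies. total $0 + $5,530 = $5,530
Aiyana ($12,200): Renter's Relief Credit: $12,200 is at or below the $48,200 threshold, so the full $1,470 applies. Veteran's Credit: $12,200 is at or below the $302,100 threshold, so the full $5,530 applies. total $1,470 + $5,530 = $7,000
Difference: |$5,530 − $7,000| = $1,470.

$1,470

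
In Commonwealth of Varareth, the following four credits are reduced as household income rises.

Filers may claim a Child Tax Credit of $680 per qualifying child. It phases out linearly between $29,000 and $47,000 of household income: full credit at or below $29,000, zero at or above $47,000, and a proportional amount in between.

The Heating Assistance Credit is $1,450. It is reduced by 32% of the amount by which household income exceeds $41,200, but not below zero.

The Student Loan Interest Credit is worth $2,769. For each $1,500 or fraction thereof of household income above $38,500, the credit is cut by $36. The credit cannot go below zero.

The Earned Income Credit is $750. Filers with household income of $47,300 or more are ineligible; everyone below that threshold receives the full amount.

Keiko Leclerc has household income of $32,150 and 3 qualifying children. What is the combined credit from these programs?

Child Tax Credit: base = 3 × $680 = $2,040. $32,150 is $3,150 into a $18,000 phase-out range, leaving 14,850/18,000 of the credit: $2,040 × 14,850/18,000 = $1,683.
Heating Assistance Credit: $32,150 is at or below the $41,200 threshold, so the full $1,450 applies.
Student Loan Interest Credit: $32,150 is at or below the $38,500 threshold, so the full $2,769 applies.
Earned Income Credit: $32,150 is below the $47,300 cutoff, so the full $750 applies.
Total: $1,683 + $1,450 + $2,769 + $750 = $6,652.

$6,652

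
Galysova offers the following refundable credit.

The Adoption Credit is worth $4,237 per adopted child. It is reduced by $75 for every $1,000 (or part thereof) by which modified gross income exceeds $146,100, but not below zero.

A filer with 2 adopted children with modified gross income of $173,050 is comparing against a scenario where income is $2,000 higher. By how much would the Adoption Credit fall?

At $173,050 — base = 2 × $4,237 = $8,474. income exceeds $146,100 by $26,950, which is 27 full-or-partial $1,000 increments; reduction = 27 × $75 = $2,025, leaving $6,449.
At $175,050 — base = 2 × $4,237 = $8,474. income exceeds $146,100 by $28,950, which is 29 full-or-partial $1,000 increments; reduction = 29 × $75 = $2,175, leaving $6,299.
Lost: $6,449 − $6,299 = $150.

$150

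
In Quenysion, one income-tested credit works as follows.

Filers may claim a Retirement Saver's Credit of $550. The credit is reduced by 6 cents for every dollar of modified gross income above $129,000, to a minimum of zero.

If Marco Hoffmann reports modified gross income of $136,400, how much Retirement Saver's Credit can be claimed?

$106

Retirement Saver's Credit: 6% of the $7,400 excess over $129,000 is $444; credit = $550 − $444 = $106.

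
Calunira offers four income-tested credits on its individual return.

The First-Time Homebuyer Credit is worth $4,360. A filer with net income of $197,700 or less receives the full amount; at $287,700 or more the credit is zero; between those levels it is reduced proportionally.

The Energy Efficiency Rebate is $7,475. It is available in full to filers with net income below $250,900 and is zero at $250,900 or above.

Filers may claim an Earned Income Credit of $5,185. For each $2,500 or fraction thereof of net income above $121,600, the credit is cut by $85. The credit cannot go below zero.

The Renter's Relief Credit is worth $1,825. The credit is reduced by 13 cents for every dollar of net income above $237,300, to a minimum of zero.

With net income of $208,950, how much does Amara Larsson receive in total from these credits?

$15,325

First-Time Homebuyer Credit: $208,950 is $11,250 into a $90,000 phase-out range, leaving 78,750/90,000 of the credit: $4,360 × 78,750/90,000 = $3,815.
Energy Efficiency Rebate: $208,950 is below the $250,900 cutoff, so the full $7,475 applies.
Earned Income Credit: income exceeds $121,600 by $87,350, which is 35 full-or-partial $2,500 increments; reduction = 35 × $85 = $2,975, leaving $2,210.
Renter's Relief Credit: $208,950 is at or below the $237,300 threshold, so the full $1,825 applies.
Total: $3,815 + $7,475 + $2,210 + $1,825 = $15,325.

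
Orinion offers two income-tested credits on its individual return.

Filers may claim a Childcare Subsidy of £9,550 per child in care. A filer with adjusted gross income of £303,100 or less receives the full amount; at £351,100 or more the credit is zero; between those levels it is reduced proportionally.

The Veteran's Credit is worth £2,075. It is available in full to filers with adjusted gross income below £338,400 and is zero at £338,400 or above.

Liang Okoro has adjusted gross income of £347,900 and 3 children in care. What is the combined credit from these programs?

Childcare Subsidy: base = 3 × £9,550 = £28,650. £347,900 is £44,800 into a £48,000 phase-out range, leaving 3,200/48,000 of the credit: £28,650 × 3,200/48,000 = £1,910.
Veteran's Credit: £347,900 meets or exceeds the £338,400 cutoff, so the credit is £0.
Total: £1,910 + £0 = £1,910.

£1,910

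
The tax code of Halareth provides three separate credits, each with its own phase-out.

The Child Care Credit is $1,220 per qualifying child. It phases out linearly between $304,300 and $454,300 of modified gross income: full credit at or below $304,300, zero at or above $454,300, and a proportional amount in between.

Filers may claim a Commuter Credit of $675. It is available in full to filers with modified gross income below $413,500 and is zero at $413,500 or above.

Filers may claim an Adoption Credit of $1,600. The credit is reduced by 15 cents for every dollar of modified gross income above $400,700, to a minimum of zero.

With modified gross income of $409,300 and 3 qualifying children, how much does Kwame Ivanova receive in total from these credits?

$2,083

Child Care Credit: base = 3 × $1,220 = $3,660. $409,300 is $105,000 into a $150,000 phase-out range, leaving 45,000/150,000 of the credit: $3,660 × 45,000/150,000 = $1,098.
Commuter Credit: $409,300 is below the $413,500 cutoff, so the full $675 applies.
Adoption Credit: 15% of the $8,600 excess over $400,700 is $1,290; credit = $1,600 − $1,290 = $310.
Total: $1,098 + $675 + $310 = $2,083.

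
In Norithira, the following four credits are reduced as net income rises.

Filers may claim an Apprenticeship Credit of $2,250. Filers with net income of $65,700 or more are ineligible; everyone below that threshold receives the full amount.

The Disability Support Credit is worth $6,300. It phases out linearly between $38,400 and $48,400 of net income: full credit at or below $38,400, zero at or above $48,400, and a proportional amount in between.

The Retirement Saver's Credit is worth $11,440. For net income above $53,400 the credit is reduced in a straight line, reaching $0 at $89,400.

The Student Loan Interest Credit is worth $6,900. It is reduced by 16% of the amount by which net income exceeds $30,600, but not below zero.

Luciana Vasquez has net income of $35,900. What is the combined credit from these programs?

$26,042

Apprenticeship Credit: $35,900 is below the $65,700 cutoff, so the full $2,250 applies.
Disability Support Credit: $35,900 is at or below the $38,400 threshold, so the full $6,300 applies.
Retirement Saver's Credit: $35,900 is at or below the $53,400 threshold, so the full $11,440 applies.
Student Loan Interest Credit: 16% of the $5,300 excess over $30,600 is $848; credit = $6,900 − $848 = $6,052.
Total: $2,250 + $6,300 + $11,440 + $6,052 = $26,042.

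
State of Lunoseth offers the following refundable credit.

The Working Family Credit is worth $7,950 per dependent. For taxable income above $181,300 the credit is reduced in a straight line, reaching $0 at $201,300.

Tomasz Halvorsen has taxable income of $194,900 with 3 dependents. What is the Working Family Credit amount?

Working Family Credit: base = 3 × $7,950 = $23,850. $194,900 is $13,600 into a $20,000 phase-out range, leaving 6,400/20,000 of the credit: $23,850 × 6,400/20,000 = $7,632.

$7,632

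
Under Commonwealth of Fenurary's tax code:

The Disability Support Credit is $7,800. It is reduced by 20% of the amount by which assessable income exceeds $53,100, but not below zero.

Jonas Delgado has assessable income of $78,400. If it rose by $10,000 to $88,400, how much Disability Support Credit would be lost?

$2,000

At $78,400 — 20% of the $25,300 excess over $53,100 is $5,060; credit = $7,800 − $5,060 = $2,740.
At $88,400 — 20% of the $35,300 excess over $53,100 is $7,060; credit = $7,800 − $7,060 = $740.
Lost: $2,740 − $740 = $2,000.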